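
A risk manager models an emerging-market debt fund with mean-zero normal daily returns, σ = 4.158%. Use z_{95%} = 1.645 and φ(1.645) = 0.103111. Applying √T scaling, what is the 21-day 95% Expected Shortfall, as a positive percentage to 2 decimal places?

σ_{21d} = 4.158% × √21 = 19.054%.
ES multiplier = φ(z)/(1−α) = 0.103111/0.05 = 2.062.
ES = 19.054% × 2.062 = 39.289%.

39.29%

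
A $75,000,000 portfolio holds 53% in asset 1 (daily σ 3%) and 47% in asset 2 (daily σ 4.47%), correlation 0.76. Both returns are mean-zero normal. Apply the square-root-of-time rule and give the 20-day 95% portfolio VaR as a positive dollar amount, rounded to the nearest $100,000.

$19,100,000

σ_p = √(0.53²·3² + 0.47²·4.47² + 2·0.76·0.53·0.47·3·4.47) = 3.467%.
σ_{20d} = 3.467% × √20 = 15.505%.
z(95%) = 1.645.
VaR = 1.645 × 15.505% = 25.506%; on $75,000,000 that is $19,129,500.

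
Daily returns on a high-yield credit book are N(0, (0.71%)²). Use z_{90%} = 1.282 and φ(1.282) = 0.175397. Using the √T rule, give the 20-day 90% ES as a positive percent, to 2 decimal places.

5.57%

σ_{20d} = 0.71% × √20 = 3.175%.
ES multiplier = φ(z)/(1−α) = 0.175397/0.1 = 1.754.
ES = 3.175% × 1.754 = 5.569%.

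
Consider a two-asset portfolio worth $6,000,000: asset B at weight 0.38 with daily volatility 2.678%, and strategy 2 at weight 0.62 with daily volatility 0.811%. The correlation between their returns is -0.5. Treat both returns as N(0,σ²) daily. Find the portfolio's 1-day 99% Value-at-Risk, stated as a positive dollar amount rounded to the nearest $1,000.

σ_p² = 0.38²·2.678² + 0.62²·0.811² + 2·-0.5·0.38·0.62·2.678·0.811 = 0.7767 (%²).
σ_p = √0.7767 = 0.881%.
At 99%, z = 2.326.
VaR = 2.326 × 0.881% = 2.049%; on $6,000,000 that is $122,940.

$123,000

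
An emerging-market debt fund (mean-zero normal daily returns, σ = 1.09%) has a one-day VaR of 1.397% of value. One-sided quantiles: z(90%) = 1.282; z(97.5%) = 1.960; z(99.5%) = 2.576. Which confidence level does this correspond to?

Implied z = VaR/σ = 1.397 / 1.09 = 1.282.
This matches z(90%) = 1.282.

90%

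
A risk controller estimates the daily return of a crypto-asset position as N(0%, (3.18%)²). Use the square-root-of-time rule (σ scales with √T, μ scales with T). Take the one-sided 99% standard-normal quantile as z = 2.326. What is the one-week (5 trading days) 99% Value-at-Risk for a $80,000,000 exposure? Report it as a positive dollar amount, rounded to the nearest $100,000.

$13,200,000

σ_{5d} = 3.18% × √5 = 7.111%.
VaR = 2.326 × 7.111% = 16.540%.
On $80,000,000: 0.16540 × $80,000,000 = $13,232,000.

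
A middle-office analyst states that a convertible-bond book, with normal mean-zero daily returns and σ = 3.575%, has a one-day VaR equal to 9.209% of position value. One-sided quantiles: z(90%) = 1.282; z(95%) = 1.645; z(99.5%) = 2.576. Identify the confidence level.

99.5%

Implied z = VaR/σ = 9.209 / 3.575 = 2.576.
This matches z(99.5%) = 2.576.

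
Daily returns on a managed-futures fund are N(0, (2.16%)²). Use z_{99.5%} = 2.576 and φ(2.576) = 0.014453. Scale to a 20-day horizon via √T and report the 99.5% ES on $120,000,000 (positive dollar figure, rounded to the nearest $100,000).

σ_{20d} = 2.16% × √20 = 9.660%.
ES multiplier = φ(z)/(1−α) = 0.014453/0.005 = 2.891.
ES = 9.660% × 2.891 = 27.927%; on $120,000,000: $33,512,400.

$33,500,000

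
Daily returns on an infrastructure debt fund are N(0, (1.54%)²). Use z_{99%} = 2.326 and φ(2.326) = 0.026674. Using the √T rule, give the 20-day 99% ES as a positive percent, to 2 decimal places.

σ_{20d} = 1.54% × √20 = 6.887%.
ES multiplier = φ(z)/(1−α) = 0.026674/0.01 = 2.667.
ES = 6.887% × 2.667 = 18.368%.

18.37%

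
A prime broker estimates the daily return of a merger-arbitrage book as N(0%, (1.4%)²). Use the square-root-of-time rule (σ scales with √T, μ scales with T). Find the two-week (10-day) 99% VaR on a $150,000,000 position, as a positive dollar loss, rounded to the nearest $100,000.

At 99%, z = 2.326.
σ_{10d} = 1.4% × √10 = 4.427%.
VaR = 2.326 × 4.427% = 10.297%.
On $150,000,000: 0.10297 × $150,000,000 = $15,445,500.

$15,400,000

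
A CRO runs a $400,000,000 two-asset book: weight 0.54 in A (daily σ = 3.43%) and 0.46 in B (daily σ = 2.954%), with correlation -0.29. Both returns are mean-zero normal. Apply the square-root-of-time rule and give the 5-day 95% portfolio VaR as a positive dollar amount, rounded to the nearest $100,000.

$28,700,000

σ_p = √(0.54²·3.43² + 0.46²·2.954² + 2·-0.29·0.54·0.46·3.43·2.954) = 1.954%.
σ_{5d} = 1.954% × √5 = 4.369%.
z(95%) = 1.645.
VaR = 1.645 × 4.369% = 7.187%; on $400,000,000 that is $28,748,000.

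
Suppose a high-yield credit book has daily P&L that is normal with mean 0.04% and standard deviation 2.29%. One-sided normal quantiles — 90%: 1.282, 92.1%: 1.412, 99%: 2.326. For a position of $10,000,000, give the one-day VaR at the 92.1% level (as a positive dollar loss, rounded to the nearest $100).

$319,300

VaR = −μ + z·σ = −(0.04%) + 1.412 × 2.29% = 3.193%.
On $10,000,000: 0.03193 × $10,000,000 = $319,300.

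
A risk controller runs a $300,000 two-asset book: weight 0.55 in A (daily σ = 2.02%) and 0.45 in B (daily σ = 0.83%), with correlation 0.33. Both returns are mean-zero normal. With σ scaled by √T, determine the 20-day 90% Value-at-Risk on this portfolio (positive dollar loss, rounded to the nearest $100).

$22,100

σ_p = √(0.55²·2.02² + 0.45²·0.83² + 2·0.33·0.55·0.45·2.02·0.83) = 1.284%.
σ_{20d} = 1.284% × √20 = 5.742%.
z(90%) = 1.282.
VaR = 1.282 × 5.742% = 7.361%; on $300,000 that is $22,083.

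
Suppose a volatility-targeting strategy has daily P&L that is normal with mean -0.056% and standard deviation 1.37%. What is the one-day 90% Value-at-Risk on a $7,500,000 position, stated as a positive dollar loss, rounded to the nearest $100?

At 90% one-sided, z = 1.282.
VaR = −μ + z·σ = −(-0.056%) + 1.282 × 1.37% = 1.812%.
On $7,500,000: 0.01812 × $7,500,000 = $135,900.

$135,900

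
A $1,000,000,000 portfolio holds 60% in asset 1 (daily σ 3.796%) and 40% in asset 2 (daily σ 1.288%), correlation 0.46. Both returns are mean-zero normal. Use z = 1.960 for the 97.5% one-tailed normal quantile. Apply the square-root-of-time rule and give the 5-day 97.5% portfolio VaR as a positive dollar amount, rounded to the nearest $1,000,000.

$112,000,000

σ_p = √(0.6²·3.796² + 0.4²·1.288² + 2·0.46·0.6·0.4·3.796·1.288) = 2.556%.
σ_{5d} = 2.556% × √5 = 5.715%.
VaR = 1.960 × 5.715% = 11.201%; on $1,000,000,000 that is $112,010,000.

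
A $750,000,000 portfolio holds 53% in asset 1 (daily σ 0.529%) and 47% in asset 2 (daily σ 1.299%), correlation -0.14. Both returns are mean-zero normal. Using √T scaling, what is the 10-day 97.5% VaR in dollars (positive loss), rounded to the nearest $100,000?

σ_p = √(0.53²·0.529² + 0.47²·1.299² + 2·-0.14·0.53·0.47·0.529·1.299) = 0.635%.
σ_{10d} = 0.635% × √10 = 2.008%.
z(97.5%) = 1.960.
VaR = 1.960 × 2.008% = 3.936%; on $750,000,000 that is $29,520,000.

$29,500,000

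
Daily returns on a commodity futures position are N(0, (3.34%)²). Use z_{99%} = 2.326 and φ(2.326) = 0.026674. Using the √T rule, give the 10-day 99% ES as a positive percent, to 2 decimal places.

28.17%

σ_{10d} = 3.34% × √10 = 10.562%.
ES multiplier = φ(z)/(1−α) = 0.026674/0.01 = 2.667.
ES = 10.562% × 2.667 = 28.169%.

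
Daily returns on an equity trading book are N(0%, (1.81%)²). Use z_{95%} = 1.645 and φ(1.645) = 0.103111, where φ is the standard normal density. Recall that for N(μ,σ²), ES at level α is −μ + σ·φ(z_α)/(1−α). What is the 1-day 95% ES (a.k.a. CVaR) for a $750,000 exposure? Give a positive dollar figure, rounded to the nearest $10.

$27,990

Tail multiplier: φ(z)/(1−α) = 0.103111 / 0.05 = 2.062.
ES = 1.81% × 2.062 = 3.732%.
On $750,000: 0.03732 × $750,000 = $27,990.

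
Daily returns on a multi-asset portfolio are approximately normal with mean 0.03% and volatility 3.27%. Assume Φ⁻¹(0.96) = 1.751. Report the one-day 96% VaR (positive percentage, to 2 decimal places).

VaR = −μ + z·σ = −(0.03%) + 1.751 × 3.27% = 5.696%.

5.70%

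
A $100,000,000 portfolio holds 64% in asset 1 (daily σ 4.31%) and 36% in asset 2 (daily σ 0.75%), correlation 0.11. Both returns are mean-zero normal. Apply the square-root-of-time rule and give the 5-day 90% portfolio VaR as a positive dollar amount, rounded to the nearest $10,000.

σ_p = √(0.64²·4.31² + 0.36²·0.75² + 2·0.11·0.64·0.36·4.31·0.75) = 2.801%.
σ_{5d} = 2.801% × √5 = 6.263%.
z(90%) = 1.282.
VaR = 1.282 × 6.263% = 8.029%; on $100,000,000 that is $8,029,000.

$8,030,000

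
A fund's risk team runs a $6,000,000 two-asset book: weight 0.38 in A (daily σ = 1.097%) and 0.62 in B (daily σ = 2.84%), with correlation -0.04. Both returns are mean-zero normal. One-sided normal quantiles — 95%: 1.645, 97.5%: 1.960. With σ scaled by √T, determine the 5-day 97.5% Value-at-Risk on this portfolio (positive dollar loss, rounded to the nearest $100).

$471,500

σ_p = √(0.38²·1.097² + 0.62²·2.84² + 2·-0.04·0.38·0.62·1.097·2.84) = 1.793%.
σ_{5d} = 1.793% × √5 = 4.009%.
VaR = 1.960 × 4.009% = 7.858%; on $6,000,000 that is $471,480.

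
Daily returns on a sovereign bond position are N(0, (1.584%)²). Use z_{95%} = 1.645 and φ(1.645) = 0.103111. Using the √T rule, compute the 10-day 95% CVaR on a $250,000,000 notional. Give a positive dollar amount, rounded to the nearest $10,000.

σ_{10d} = 1.584% × √10 = 5.009%.
ES multiplier = φ(z)/(1−α) = 0.103111/0.05 = 2.062.
ES = 5.009% × 2.062 = 10.329%; on $250,000,000: $25,822,500.

$25,820,000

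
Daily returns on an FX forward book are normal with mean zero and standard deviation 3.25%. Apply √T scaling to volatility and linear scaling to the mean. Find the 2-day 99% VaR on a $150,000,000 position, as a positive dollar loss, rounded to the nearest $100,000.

$16,000,000

At 99%, z = 2.326.
σ_{2d} = 3.25% × √2 = 4.596%.
VaR = 2.326 × 4.596% = 10.690%.
On $150,000,000: 0.10690 × $150,000,000 = $16,035,000.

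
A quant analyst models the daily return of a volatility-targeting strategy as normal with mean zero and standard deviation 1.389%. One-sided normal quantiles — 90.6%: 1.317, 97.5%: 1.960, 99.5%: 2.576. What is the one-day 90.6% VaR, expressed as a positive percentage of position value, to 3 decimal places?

VaR = z·σ = 1.317 × 1.389% = 1.829%.

1.829%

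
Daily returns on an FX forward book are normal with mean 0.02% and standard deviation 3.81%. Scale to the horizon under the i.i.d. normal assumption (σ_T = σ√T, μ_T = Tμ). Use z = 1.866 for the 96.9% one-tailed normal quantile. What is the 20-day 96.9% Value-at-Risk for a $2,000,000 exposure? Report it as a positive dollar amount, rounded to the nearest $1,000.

σ_{20d} = 3.81% × √20 = 17.039%; μ_{20d} = 20 × 0.02% = 0.400%.
VaR = −(0.400%) + 1.866 × 17.039% = 31.395%.
On $2,000,000: 0.31395 × $2,000,000 = $627,900.

$628,000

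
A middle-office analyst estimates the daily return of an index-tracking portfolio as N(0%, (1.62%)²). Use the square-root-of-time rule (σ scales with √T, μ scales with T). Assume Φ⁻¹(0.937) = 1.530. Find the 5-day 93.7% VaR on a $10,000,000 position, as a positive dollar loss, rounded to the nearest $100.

$554,200

σ_{5d} = 1.62% × √5 = 3.622%.
VaR = 1.530 × 3.622% = 5.542%.
On $10,000,000: 0.05542 × $10,000,000 = $554,200.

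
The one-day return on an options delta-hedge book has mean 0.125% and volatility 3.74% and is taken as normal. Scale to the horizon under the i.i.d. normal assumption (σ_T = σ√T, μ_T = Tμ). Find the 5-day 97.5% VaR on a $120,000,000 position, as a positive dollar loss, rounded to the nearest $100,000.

At 97.5%, z = 1.960.
σ_{5d} = 3.74% × √5 = 8.363%; μ_{5d} = 5 × 0.125% = 0.625%.
VaR = −(0.625%) + 1.960 × 8.363% = 15.766%.
On $120,000,000: 0.15766 × $120,000,000 = $18,919,200.

$18,900,000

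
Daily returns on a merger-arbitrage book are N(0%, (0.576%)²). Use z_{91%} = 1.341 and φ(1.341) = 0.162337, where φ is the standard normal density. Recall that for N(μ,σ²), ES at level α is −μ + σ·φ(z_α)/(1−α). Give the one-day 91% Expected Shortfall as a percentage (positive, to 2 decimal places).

1.04%

Tail multiplier: φ(z)/(1−α) = 0.162337 / 0.09 = 1.804.
ES = 0.576% × 1.804 = 1.039%.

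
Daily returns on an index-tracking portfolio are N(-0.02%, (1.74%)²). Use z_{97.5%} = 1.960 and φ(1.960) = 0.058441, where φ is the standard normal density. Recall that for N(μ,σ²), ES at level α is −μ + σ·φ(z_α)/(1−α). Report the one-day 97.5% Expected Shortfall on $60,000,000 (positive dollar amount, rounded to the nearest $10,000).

Tail multiplier: φ(z)/(1−α) = 0.058441 / 0.025 = 2.338.
ES = −(-0.02%) + 1.74% × 2.338 = 4.088%.
On $60,000,000: 0.04088 × $60,000,000 = $2,452,800.

$2,450,000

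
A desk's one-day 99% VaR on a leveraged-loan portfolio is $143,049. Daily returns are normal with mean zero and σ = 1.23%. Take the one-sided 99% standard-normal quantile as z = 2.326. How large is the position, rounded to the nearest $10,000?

VaR as a fraction of value: z·σ = 2.326 × 1.23% = 2.86098%.
Position = $143,049 / 0.0286098 = $5,000,000.

$5,000,000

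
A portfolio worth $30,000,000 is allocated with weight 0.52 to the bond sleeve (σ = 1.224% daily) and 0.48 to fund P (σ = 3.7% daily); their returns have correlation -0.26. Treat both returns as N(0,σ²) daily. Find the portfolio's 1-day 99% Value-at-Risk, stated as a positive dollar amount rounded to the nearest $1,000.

σ_p² = 0.52²·1.224² + 0.48²·3.7² + 2·-0.26·0.52·0.48·1.224·3.7 = 2.9715 (%²).
σ_p = √2.9715 = 1.724%.
At 99%, z = 2.326.
VaR = 2.326 × 1.724% = 4.010%; on $30,000,000 that is $1,203,000.

$1,203,000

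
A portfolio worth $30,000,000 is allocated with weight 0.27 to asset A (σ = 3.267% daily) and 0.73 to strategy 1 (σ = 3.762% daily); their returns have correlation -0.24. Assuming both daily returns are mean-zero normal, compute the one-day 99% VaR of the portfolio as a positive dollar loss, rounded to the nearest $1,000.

$1,867,000

σ_p² = 0.27²·3.267² + 0.73²·3.762² + 2·-0.24·0.27·0.73·3.267·3.762 = 7.1573 (%²).
σ_p = √7.1573 = 2.675%.
At 99%, z = 2.326.
VaR = 2.326 × 2.675% = 6.222%; on $30,000,000 that is $1,866,600.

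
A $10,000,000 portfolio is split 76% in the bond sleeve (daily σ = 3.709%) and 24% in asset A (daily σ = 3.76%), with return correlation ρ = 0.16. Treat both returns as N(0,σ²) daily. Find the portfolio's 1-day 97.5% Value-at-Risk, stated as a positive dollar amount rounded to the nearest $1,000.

σ_p² = 0.76²·3.709² + 0.24²·3.76² + 2·0.16·0.76·0.24·3.709·3.76 = 9.5742 (%²).
σ_p = √9.5742 = 3.094%.
At 97.5%, z = 1.960.
VaR = 1.960 × 3.094% = 6.064%; on $10,000,000 that is $606,400.

$606,000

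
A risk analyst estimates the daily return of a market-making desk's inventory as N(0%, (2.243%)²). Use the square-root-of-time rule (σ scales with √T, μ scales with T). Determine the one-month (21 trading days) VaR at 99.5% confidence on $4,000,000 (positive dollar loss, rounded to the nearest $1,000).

$1,059,000

At 99.5%, z = 2.576.
σ_{21d} = 2.243% × √21 = 10.279%.
VaR = 2.576 × 10.279% = 26.479%.
On $4,000,000: 0.26479 × $4,000,000 = $1,059,160.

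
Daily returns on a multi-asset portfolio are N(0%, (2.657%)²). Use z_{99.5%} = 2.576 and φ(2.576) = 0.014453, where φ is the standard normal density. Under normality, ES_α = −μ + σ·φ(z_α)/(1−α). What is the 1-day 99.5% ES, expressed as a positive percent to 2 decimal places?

7.68%

Tail multiplier: φ(z)/(1−α) = 0.014453 / 0.005 = 2.891.
ES = 2.657% × 2.891 = 7.681%.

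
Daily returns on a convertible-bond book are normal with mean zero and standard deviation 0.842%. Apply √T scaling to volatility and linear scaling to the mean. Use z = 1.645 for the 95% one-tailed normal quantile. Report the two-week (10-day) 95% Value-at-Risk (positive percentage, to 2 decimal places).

4.38%

σ_{10d} = 0.842% × √10 = 2.663%.
VaR = 1.645 × 2.663% = 4.381%.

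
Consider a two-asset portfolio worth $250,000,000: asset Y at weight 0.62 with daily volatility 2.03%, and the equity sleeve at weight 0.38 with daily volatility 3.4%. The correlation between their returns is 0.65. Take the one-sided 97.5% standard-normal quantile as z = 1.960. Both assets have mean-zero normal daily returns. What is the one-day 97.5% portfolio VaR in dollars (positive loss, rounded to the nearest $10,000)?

$11,350,000

σ_p² = 0.62²·2.03² + 0.38²·3.4² + 2·0.65·0.62·0.38·2.03·3.4 = 5.3673 (%²).
σ_p = √5.3673 = 2.317%.
VaR = 1.960 × 2.317% = 4.541%; on $250,000,000 that is $11,352,500.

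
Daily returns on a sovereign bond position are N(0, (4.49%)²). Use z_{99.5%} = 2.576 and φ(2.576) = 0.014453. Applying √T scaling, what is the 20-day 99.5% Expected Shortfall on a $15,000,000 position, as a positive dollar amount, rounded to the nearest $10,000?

$8,710,000

σ_{20d} = 4.49% × √20 = 20.080%.
ES multiplier = φ(z)/(1−α) = 0.014453/0.005 = 2.891.
ES = 20.080% × 2.891 = 58.051%; on $15,000,000: $8,707,650.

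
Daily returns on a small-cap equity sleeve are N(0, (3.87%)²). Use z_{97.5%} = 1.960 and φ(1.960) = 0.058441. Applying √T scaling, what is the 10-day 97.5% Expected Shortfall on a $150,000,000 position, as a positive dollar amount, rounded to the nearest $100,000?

$42,900,000

σ_{10d} = 3.87% × √10 = 12.238%.
ES multiplier = φ(z)/(1−α) = 0.058441/0.025 = 2.338.
ES = 12.238% × 2.338 = 28.612%; on $150,000,000: $42,918,000.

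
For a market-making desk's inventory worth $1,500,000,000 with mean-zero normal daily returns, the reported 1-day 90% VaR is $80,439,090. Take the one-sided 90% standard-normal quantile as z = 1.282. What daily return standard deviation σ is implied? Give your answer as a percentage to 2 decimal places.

4.18%

VaR as a fraction: $80,439,090 / $1,500,000,000 = 5.363%.
σ = VaR / z = 5.363% / 1.282 = 4.183%.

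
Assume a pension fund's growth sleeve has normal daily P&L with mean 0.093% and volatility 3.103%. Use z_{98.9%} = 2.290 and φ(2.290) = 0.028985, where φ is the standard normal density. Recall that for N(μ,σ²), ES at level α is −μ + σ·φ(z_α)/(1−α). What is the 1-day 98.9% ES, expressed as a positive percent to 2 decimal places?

8.08%

Tail multiplier: φ(z)/(1−α) = 0.028985 / 0.011 = 2.635.
ES = −(0.093%) + 3.103% × 2.635 = 8.083%.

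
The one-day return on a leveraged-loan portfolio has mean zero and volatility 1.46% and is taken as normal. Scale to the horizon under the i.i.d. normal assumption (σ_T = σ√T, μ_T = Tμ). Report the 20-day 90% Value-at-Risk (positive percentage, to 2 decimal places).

8.37%

At 90%, z = 1.282.
σ_{20d} = 1.46% × √20 = 6.529%.
VaR = 1.282 × 6.529% = 8.370%.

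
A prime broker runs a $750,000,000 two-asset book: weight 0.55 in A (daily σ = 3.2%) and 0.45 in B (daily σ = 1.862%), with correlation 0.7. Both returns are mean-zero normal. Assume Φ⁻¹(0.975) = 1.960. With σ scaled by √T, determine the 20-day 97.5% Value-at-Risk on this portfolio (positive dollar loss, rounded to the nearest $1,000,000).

σ_p = √(0.55²·3.2² + 0.45²·1.862² + 2·0.7·0.55·0.45·3.2·1.862) = 2.422%.
σ_{20d} = 2.422% × √20 = 10.832%.
VaR = 1.960 × 10.832% = 21.231%; on $750,000,000 that is $159,232,500.

$159,000,000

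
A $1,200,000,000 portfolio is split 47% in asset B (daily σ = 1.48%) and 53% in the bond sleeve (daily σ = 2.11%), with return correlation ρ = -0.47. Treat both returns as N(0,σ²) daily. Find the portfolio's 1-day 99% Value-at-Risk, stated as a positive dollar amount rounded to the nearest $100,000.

σ_p² = 0.47²·1.48² + 0.53²·2.11² + 2·-0.47·0.47·0.53·1.48·2.11 = 1.0032 (%²).
σ_p = √1.0032 = 1.002%.
At 99%, z = 2.326.
VaR = 2.326 × 1.002% = 2.331%; on $1,200,000,000 that is $27,972,000.

$28,000,000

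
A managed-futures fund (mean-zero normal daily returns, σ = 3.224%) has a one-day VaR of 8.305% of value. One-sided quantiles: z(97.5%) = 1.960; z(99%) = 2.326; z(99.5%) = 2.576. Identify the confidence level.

99.5%

Implied z = VaR/σ = 8.305 / 3.224 = 2.576.
This matches z(99.5%) = 2.576.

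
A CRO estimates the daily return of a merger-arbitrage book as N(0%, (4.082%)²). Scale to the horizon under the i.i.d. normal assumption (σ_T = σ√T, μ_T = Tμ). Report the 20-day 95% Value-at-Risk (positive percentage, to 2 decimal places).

At 95%, z = 1.645.
σ_{20d} = 4.082% × √20 = 18.255%.
VaR = 1.645 × 18.255% = 30.029%.

30.03%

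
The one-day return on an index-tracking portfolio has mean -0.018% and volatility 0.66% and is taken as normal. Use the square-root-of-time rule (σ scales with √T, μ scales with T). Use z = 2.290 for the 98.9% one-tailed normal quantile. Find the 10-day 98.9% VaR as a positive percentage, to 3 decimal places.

σ_{10d} = 0.66% × √10 = 2.087%; μ_{10d} = 10 × -0.018% = -0.180%.
VaR = −(-0.180%) + 2.290 × 2.087% = 4.959%.

4.959%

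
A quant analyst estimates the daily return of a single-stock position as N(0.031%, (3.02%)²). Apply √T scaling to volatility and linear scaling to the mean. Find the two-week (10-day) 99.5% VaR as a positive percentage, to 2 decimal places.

24.29%

At 99.5%, z = 2.576.
σ_{10d} = 3.02% × √10 = 9.550%; μ_{10d} = 10 × 0.031% = 0.310%.
VaR = −(0.310%) + 2.576 × 9.550% = 24.291%.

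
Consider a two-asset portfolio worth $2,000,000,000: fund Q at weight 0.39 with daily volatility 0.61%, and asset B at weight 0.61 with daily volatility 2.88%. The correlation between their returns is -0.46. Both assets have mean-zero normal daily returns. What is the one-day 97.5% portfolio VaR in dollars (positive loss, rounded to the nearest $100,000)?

$65,100,000

σ_p² = 0.39²·0.61² + 0.61²·2.88² + 2·-0.46·0.39·0.61·0.61·2.88 = 2.7584 (%²).
σ_p = √2.7584 = 1.661%.
At 97.5%, z = 1.960.
VaR = 1.960 × 1.661% = 3.256%; on $2,000,000,000 that is $65,120,000.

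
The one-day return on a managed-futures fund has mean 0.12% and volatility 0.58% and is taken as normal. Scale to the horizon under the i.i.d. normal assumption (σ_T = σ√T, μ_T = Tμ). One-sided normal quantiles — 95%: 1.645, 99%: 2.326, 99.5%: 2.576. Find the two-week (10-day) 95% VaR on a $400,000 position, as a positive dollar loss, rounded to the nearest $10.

σ_{10d} = 0.58% × √10 = 1.834%; μ_{10d} = 10 × 0.12% = 1.200%.
VaR = −(1.200%) + 1.645 × 1.834% = 1.817%.
On $400,000: 0.01817 × $400,000 = $7,268.

$7,270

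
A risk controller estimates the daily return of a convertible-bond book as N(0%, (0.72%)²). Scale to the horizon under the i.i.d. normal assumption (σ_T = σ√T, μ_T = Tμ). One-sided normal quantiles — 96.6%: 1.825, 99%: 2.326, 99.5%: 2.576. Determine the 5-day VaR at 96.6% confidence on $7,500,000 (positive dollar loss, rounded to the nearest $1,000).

$220,000

σ_{5d} = 0.72% × √5 = 1.610%.
VaR = 1.825 × 1.610% = 2.938%.
On $7,500,000: 0.02938 × $7,500,000 = $220,350.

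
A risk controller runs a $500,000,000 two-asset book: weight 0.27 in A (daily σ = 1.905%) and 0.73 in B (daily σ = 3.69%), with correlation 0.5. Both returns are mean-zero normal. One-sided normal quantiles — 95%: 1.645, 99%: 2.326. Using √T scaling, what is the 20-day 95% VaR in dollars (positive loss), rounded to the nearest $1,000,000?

σ_p = √(0.27²·1.905² + 0.73²·3.69² + 2·0.5·0.27·0.73·1.905·3.69) = 2.984%.
σ_{20d} = 2.984% × √20 = 13.345%.
VaR = 1.645 × 13.345% = 21.953%; on $500,000,000 that is $109,765,000.

$110,000,000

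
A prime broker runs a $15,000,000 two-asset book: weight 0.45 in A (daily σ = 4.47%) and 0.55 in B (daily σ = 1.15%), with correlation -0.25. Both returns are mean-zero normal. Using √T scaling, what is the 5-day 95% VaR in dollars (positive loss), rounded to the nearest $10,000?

$1,080,000

σ_p = √(0.45²·4.47² + 0.55²·1.15² + 2·-0.25·0.45·0.55·4.47·1.15) = 1.952%.
σ_{5d} = 1.952% × √5 = 4.365%.
z(95%) = 1.645.
VaR = 1.645 × 4.365% = 7.180%; on $15,000,000 that is $1,077,000.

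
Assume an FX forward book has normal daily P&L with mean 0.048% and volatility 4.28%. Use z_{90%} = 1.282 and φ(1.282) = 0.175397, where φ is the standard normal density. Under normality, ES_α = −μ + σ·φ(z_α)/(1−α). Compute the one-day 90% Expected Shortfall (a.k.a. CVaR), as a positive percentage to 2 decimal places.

Tail multiplier: φ(z)/(1−α) = 0.175397 / 0.1 = 1.754.
ES = −(0.048%) + 4.28% × 1.754 = 7.459%.

7.46%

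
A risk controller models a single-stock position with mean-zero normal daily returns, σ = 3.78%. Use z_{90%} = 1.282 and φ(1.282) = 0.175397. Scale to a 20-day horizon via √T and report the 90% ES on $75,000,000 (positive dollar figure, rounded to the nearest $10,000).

σ_{20d} = 3.78% × √20 = 16.905%.
ES multiplier = φ(z)/(1−α) = 0.175397/0.1 = 1.754.
ES = 16.905% × 1.754 = 29.651%; on $75,000,000: $22,238,250.

$22,240,000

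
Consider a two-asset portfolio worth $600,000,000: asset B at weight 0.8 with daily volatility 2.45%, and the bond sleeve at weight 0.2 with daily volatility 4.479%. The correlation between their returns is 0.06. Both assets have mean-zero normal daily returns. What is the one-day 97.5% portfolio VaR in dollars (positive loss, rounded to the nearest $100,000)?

$25,900,000

σ_p² = 0.8²·2.45² + 0.2²·4.479² + 2·0.06·0.8·0.2·2.45·4.479 = 4.8547 (%²).
σ_p = √4.8547 = 2.203%.
At 97.5%, z = 1.960.
VaR = 1.960 × 2.203% = 4.318%; on $600,000,000 that is $25,908,000.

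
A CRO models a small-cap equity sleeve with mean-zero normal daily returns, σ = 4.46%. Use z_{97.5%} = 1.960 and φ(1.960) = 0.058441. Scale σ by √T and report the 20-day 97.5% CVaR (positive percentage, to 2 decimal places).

σ_{20d} = 4.46% × √20 = 19.946%.
ES multiplier = φ(z)/(1−α) = 0.058441/0.025 = 2.338.
ES = 19.946% × 2.338 = 46.634%.

46.63%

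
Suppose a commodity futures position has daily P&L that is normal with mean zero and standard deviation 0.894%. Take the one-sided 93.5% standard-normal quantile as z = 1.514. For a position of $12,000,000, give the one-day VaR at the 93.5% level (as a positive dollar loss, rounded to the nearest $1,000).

$162,000

VaR = z·σ = 1.514 × 0.894% = 1.354%.
On $12,000,000: 0.01354 × $12,000,000 = $162,480.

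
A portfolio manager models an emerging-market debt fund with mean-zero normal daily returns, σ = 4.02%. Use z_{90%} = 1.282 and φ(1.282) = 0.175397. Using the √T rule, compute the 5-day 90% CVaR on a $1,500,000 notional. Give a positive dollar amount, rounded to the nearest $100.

σ_{5d} = 4.02% × √5 = 8.989%.
ES multiplier = φ(z)/(1−α) = 0.175397/0.1 = 1.754.
ES = 8.989% × 1.754 = 15.767%; on $1,500,000: $236,505.

$236,500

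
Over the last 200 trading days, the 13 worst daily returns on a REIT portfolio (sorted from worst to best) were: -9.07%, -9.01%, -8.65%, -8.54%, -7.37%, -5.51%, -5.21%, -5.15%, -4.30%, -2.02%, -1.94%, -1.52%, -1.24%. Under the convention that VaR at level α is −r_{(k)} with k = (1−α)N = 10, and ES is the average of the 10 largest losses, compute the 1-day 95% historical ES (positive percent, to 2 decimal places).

6.48%

The 10 worst returns sum to -64.83%.
ES = −(-64.83%) / 10 = 6.483% ≈ 6.48%.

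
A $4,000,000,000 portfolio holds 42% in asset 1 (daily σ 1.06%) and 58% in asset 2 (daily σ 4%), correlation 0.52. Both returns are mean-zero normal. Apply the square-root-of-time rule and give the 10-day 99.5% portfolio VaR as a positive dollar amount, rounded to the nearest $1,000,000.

σ_p = √(0.42²·1.06² + 0.58²·4² + 2·0.52·0.42·0.58·1.06·4) = 2.580%.
σ_{10d} = 2.580% × √10 = 8.159%.
z(99.5%) = 2.576.
VaR = 2.576 × 8.159% = 21.018%; on $4,000,000,000 that is $840,720,000.

$841,000,000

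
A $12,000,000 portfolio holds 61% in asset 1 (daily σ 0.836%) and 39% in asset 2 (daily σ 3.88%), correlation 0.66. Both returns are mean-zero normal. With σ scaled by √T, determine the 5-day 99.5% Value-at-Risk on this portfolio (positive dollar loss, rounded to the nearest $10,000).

$1,310,000

σ_p = √(0.61²·0.836² + 0.39²·3.88² + 2·0.66·0.61·0.39·0.836·3.88) = 1.889%.
σ_{5d} = 1.889% × √5 = 4.224%.
z(99.5%) = 2.576.
VaR = 2.576 × 4.224% = 10.881%; on $12,000,000 that is $1,305,720.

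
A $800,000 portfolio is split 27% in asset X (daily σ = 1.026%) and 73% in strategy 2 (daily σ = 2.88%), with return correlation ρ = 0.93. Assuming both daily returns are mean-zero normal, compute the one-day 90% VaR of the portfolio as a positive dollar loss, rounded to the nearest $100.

σ_p² = 0.27²·1.026² + 0.73²·2.88² + 2·0.93·0.27·0.73·1.026·2.88 = 5.5801 (%²).
σ_p = √5.5801 = 2.362%.
At 90%, z = 1.282.
VaR = 1.282 × 2.362% = 3.028%; on $800,000 that is $24,224.

$24,200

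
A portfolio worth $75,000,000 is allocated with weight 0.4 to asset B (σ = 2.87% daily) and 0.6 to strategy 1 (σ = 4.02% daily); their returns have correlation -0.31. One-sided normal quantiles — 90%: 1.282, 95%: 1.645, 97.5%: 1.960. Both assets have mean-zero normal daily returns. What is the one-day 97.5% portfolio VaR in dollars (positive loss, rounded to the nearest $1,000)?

$3,422,000

σ_p² = 0.4²·2.87² + 0.6²·4.02² + 2·-0.31·0.4·0.6·2.87·4.02 = 5.4189 (%²).
σ_p = √5.4189 = 2.328%.
VaR = 1.960 × 2.328% = 4.563%; on $75,000,000 that is $3,422,250.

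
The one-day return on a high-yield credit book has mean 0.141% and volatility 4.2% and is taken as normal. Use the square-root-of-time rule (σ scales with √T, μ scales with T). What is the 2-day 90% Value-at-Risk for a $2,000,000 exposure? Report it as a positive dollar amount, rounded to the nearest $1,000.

$147,000

At 90%, z = 1.282.
σ_{2d} = 4.2% × √2 = 5.940%; μ_{2d} = 2 × 0.141% = 0.282%.
VaR = −(0.282%) + 1.282 × 5.940% = 7.333%.
On $2,000,000: 0.07333 × $2,000,000 = $146,660.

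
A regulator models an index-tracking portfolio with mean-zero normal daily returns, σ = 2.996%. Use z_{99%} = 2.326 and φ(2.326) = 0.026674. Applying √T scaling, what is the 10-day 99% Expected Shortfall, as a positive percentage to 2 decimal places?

25.27%

σ_{10d} = 2.996% × √10 = 9.474%.
ES multiplier = φ(z)/(1−α) = 0.026674/0.01 = 2.667.
ES = 9.474% × 2.667 = 25.267%.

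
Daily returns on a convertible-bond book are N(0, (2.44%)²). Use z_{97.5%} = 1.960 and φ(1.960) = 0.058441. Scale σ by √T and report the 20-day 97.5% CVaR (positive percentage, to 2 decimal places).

25.51%

σ_{20d} = 2.44% × √20 = 10.912%.
ES multiplier = φ(z)/(1−α) = 0.058441/0.025 = 2.338.
ES = 10.912% × 2.338 = 25.512%.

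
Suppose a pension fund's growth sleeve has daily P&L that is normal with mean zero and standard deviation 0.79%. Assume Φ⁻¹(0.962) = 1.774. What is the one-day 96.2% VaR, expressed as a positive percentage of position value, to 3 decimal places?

1.401%

VaR = z·σ = 1.774 × 0.79% = 1.401%.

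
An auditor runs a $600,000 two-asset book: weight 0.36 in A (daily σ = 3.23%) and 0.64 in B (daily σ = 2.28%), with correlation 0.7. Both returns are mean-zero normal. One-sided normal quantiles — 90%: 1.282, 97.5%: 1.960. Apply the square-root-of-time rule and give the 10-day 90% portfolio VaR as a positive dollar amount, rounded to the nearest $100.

$58,900

σ_p = √(0.36²·3.23² + 0.64²·2.28² + 2·0.7·0.36·0.64·3.23·2.28) = 2.420%.
σ_{10d} = 2.420% × √10 = 7.653%.
VaR = 1.282 × 7.653% = 9.811%; on $600,000 that is $58,866.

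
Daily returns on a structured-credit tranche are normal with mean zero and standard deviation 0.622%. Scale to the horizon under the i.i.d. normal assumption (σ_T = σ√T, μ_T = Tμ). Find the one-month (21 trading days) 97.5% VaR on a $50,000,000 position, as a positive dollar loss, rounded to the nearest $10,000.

At 97.5%, z = 1.960.
σ_{21d} = 0.622% × √21 = 2.850%.
VaR = 1.960 × 2.850% = 5.586%.
On $50,000,000: 0.05586 × $50,000,000 = $2,793,000.

$2,790,000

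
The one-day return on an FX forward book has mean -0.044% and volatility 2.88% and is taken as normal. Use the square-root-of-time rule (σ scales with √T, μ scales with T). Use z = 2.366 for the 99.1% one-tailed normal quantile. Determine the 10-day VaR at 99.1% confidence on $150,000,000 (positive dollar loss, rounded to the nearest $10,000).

$32,980,000

σ_{10d} = 2.88% × √10 = 9.107%; μ_{10d} = 10 × -0.044% = -0.440%.
VaR = −(-0.440%) + 2.366 × 9.107% = 21.987%.
On $150,000,000: 0.21987 × $150,000,000 = $32,980,500.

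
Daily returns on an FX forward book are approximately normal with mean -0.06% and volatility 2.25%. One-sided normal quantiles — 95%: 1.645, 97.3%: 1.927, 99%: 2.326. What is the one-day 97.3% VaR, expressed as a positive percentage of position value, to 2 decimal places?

4.40%

VaR = −μ + z·σ = −(-0.06%) + 1.927 × 2.25% = 4.396%.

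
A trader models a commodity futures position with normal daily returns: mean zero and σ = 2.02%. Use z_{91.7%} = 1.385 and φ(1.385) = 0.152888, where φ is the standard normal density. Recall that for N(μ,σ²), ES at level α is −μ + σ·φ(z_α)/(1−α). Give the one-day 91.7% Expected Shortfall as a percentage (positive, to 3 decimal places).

Tail multiplier: φ(z)/(1−α) = 0.152888 / 0.083 = 1.842.
ES = 2.02% × 1.842 = 3.721%.

3.721%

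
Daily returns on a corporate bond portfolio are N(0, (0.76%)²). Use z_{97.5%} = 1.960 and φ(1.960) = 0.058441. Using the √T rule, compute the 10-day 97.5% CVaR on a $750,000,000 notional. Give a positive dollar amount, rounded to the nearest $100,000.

σ_{10d} = 0.76% × √10 = 2.403%.
ES multiplier = φ(z)/(1−α) = 0.058441/0.025 = 2.338.
ES = 2.403% × 2.338 = 5.618%; on $750,000,000: $42,135,000.

$42,100,000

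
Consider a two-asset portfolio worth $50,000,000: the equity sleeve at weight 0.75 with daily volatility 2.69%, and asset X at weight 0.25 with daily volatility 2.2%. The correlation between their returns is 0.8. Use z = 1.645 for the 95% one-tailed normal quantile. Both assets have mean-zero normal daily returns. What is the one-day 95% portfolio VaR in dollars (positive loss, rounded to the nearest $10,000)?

$2,040,000

σ_p² = 0.75²·2.69² + 0.25²·2.2² + 2·0.8·0.75·0.25·2.69·2.2 = 6.1482 (%²).
σ_p = √6.1482 = 2.480%.
VaR = 1.645 × 2.480% = 4.080%; on $50,000,000 that is $2,040,000.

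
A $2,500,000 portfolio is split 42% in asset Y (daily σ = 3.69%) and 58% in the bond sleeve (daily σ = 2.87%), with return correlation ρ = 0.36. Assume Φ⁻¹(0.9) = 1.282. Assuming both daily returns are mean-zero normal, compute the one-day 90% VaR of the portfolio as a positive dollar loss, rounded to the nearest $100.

$85,000

σ_p² = 0.42²·3.69² + 0.58²·2.87² + 2·0.36·0.42·0.58·3.69·2.87 = 7.0302 (%²).
σ_p = √7.0302 = 2.651%.
VaR = 1.282 × 2.651% = 3.399%; on $2,500,000 that is $84,975.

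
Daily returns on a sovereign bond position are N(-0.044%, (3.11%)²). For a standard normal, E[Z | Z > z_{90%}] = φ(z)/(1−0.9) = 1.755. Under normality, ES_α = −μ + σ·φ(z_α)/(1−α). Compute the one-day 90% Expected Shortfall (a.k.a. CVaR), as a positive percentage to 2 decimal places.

ES = −(-0.044%) + 3.11% × 1.755 = 5.502%.

5.50%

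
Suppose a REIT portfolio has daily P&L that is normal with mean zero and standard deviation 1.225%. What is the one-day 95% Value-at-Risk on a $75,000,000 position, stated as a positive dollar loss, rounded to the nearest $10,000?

At 95% one-sided, z = 1.645.
VaR = z·σ = 1.645 × 1.225% = 2.015%.
On $75,000,000: 0.02015 × $75,000,000 = $1,511,250.

$1,510,000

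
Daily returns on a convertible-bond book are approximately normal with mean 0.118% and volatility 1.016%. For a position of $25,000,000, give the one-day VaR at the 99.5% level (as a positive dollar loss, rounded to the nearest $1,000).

$625,000

At 99.5% one-sided, z = 2.576.
VaR = −μ + z·σ = −(0.118%) + 2.576 × 1.016% = 2.499%.
On $25,000,000: 0.02499 × $25,000,000 = $624,750.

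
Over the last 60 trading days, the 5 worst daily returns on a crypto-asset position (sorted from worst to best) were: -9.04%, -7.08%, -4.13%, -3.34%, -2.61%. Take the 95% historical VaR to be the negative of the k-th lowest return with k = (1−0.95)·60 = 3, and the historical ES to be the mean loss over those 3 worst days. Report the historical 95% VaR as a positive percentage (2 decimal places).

4.13%

k = 3; the 3rd lowest return is -4.13%, so VaR = 4.13%.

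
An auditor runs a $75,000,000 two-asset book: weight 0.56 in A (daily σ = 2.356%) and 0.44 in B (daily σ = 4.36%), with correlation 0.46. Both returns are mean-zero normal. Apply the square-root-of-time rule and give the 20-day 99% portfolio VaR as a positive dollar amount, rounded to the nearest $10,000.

$21,720,000

σ_p = √(0.56²·2.356² + 0.44²·4.36² + 2·0.46·0.56·0.44·2.356·4.36) = 2.784%.
σ_{20d} = 2.784% × √20 = 12.450%.
z(99%) = 2.326.
VaR = 2.326 × 12.450% = 28.959%; on $75,000,000 that is $21,719,250.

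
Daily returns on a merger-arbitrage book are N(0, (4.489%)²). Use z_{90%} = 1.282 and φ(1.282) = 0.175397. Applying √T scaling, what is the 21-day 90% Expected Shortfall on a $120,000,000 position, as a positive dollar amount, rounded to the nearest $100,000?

σ_{21d} = 4.489% × √21 = 20.571%.
ES multiplier = φ(z)/(1−α) = 0.175397/0.1 = 1.754.
ES = 20.571% × 1.754 = 36.082%; on $120,000,000: $43,298,400.

$43,300,000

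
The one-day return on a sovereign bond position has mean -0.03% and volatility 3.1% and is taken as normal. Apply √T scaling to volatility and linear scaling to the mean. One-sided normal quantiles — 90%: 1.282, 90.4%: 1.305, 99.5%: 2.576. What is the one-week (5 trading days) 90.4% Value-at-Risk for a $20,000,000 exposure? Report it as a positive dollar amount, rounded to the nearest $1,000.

$1,839,000

σ_{5d} = 3.1% × √5 = 6.932%; μ_{5d} = 5 × -0.03% = -0.150%.
VaR = −(-0.150%) + 1.305 × 6.932% = 9.196%.
On $20,000,000: 0.09196 × $20,000,000 = $1,839,200.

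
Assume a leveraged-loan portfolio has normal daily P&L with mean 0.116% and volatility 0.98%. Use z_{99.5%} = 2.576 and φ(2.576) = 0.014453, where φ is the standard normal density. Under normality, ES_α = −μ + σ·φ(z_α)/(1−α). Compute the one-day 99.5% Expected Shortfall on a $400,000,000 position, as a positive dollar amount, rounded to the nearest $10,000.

$10,870,000

Tail multiplier: φ(z)/(1−α) = 0.014453 / 0.005 = 2.891.
ES = −(0.116%) + 0.98% × 2.891 = 2.717%.
On $400,000,000: 0.02717 × $400,000,000 = $10,868,000.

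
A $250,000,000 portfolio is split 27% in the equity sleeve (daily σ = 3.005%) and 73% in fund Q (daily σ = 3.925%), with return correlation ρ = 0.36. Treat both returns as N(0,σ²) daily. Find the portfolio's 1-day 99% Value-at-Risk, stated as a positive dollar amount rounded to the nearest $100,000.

$18,900,000

σ_p² = 0.27²·3.005² + 0.73²·3.925² + 2·0.36·0.27·0.73·3.005·3.925 = 10.5417 (%²).
σ_p = √10.5417 = 3.247%.
At 99%, z = 2.326.
VaR = 2.326 × 3.247% = 7.553%; on $250,000,000 that is $18,882,500.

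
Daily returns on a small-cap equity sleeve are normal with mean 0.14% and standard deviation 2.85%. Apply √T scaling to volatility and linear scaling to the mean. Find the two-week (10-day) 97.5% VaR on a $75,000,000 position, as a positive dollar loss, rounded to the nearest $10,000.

At 97.5%, z = 1.960.
σ_{10d} = 2.85% × √10 = 9.012%; μ_{10d} = 10 × 0.14% = 1.400%.
VaR = −(1.400%) + 1.960 × 9.012% = 16.264%.
On $75,000,000: 0.16264 × $75,000,000 = $12,198,000.

$12,200,000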